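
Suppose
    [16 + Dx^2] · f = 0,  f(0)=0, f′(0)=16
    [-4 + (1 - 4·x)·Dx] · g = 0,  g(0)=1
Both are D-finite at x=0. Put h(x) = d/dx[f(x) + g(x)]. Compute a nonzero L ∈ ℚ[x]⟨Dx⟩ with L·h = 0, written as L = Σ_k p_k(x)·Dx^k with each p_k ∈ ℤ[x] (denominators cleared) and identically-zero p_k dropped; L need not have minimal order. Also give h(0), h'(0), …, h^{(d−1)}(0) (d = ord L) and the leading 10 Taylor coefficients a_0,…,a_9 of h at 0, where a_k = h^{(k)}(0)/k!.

f: a_k = 0, 16, 0, -128/3, 0, 512/15, 0, -4096/315, 0, 8192/2835, …
g: a_k = 1, 4, 16, 64, 256, 1024, 4096, 16384, 65536, 262144, …
h₀=f+g: left-lcm gives L₀, ord ≤ 3.
h=h₀': d/dx-closure on L₀ ⇒ L.
L = (1664 - 1024·x + 2048·x^2) + (-112 + 576·x - 768·x^2 + 1024·x^3)·Dx + (104 - 64·x + 128·x^2)·Dx^2 + (-7 + 36·x - 48·x^2 + 64·x^3)·Dx^3  (order 3).
h: a_k = 20, 32, 64, 1024, 15872/3, 24576, 5156864/45, 524288, 743186432/315, 10485760, …
ICs: h(0) = 20, h′(0) = 32, h′′(0) = 128.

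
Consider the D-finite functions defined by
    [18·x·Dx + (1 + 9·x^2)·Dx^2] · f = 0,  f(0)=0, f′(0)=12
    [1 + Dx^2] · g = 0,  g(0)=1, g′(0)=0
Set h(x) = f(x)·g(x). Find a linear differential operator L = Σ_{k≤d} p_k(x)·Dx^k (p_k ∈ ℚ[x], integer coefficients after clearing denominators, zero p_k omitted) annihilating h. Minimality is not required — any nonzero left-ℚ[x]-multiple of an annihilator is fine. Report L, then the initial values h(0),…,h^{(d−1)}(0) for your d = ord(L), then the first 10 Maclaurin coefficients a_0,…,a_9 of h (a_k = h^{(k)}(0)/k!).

f: a_k = 0, 12, 0, -36, 0, 972/5, 0, -8748/7, 0, 8748, …
g: a_k = 1, 0, -1/2, 0, 1/24, 0, -1/720, 0, 1/40320, 0, …
L₀ := L_f ⊗_s L_g (sym. prod.), ord ≤ 4.
L = (370 + 9594·x^2 + 4131·x^4 + 2916·x^6 + 6561·x^8) + (684·x + 6804·x^3 + 8748·x^5 + 26244·x^7)·Dx + (380 + 9792·x^2 + 5346·x^4 + 5832·x^6 + 13122·x^8)·Dx^2 + (684·x + 6804·x^3 + 8748·x^5 + 26244·x^7)·Dx^3 + (10 + 198·x^2 + 1215·x^4 + 2916·x^6 + 6561·x^8)·Dx^4  (order 4).
h: a_k = 0, 12, 0, -42, 0, 2129/10, 0, -566341/420, 0, 6304037/672, …
ICs: h(0) = 0, h′(0) = 12, h′′(0) = 0, h′′′(0) = -252.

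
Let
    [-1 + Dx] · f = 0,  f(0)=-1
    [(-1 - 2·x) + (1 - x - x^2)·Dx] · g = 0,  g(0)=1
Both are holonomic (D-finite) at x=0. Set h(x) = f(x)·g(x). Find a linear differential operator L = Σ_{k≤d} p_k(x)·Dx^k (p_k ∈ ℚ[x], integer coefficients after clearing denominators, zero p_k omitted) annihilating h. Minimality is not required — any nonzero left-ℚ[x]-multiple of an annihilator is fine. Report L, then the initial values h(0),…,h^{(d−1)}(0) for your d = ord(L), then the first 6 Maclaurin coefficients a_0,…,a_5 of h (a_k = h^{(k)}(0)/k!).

f: a_k = -1, -1, -1/2, -1/6, -1/24, -1/120, …
g: a_k = 1, 1, 2, 3, 5, 8, …
Product ⇒ symmetric product L₀, ord ≤ 1.
L = (2 + x - x^2) + (-1 + x + x^2)·Dx  (order 1).
h: a_k = -1, -2, -7/2, -17/3, -221/24, -893/60, …
ICs: h(0) = -1.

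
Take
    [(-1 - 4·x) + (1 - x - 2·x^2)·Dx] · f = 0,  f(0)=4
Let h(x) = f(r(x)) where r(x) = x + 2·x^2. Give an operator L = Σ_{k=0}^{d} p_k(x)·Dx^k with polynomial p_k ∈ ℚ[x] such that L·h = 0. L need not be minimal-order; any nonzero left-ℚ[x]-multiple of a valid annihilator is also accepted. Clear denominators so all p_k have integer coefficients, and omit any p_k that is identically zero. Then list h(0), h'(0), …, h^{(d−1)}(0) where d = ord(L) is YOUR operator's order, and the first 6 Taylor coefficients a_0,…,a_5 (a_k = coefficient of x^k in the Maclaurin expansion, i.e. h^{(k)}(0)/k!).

L = (1 + 8·x + 24·x^2 + 32·x^3) + (-1 + x + 4·x^2 + 8·x^3 + 8·x^4)·Dx  (order 1).
h: a_k = 4, 4, 20, 68, 212, 676, …
ICs: h(0) = 4.

f: a_k = 4, 4, 12, 20, 44, 84, …
L₀ from L_f via x↦r, Dx↦r'^{-1}Dx.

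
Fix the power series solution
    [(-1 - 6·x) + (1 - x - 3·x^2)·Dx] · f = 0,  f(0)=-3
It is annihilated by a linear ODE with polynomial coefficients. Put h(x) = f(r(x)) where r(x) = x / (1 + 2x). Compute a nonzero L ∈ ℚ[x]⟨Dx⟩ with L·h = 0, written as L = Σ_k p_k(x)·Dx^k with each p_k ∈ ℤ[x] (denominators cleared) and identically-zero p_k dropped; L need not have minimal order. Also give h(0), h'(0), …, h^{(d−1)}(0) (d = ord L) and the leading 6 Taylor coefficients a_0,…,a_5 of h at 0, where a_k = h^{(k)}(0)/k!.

L = (1 + 8·x) + (-1 - 5·x - 5·x^2 + 2·x^3)·Dx  (order 1).
h: a_k = -3, -3, -6, 15, -51, 168, …
ICs: h(0) = -3.

f: a_k = -3, -3, -12, -21, -57, -120, …
L₀ from L_f via x↦r, Dx↦r'^{-1}Dx.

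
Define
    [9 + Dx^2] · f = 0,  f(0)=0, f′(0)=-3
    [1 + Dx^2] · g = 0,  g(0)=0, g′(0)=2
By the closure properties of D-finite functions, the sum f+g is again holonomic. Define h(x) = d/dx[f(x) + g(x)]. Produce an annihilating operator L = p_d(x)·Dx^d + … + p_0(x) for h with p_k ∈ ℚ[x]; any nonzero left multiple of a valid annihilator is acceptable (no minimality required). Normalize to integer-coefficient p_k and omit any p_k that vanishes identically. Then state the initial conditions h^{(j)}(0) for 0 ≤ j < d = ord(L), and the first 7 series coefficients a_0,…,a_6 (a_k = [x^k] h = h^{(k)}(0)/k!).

f: a_k = 0, -3, 0, 9/2, 0, -81/40, 0, …
g: a_k = 0, 2, 0, -1/3, 0, 1/60, 0, …
Weyl lclm of L_f,L_g ⇒ L₀ (ord ≤ 4).
h=h₀': d/dx-closure on L₀ ⇒ L.
L = 9 + 10·Dx^2 + Dx^4  (order 4).
h: a_k = -1, 0, 25/2, 0, -241/24, 0, 437/144, …
ICs: h(0) = -1, h′(0) = 0, h′′(0) = 25, h′′′(0) = 0.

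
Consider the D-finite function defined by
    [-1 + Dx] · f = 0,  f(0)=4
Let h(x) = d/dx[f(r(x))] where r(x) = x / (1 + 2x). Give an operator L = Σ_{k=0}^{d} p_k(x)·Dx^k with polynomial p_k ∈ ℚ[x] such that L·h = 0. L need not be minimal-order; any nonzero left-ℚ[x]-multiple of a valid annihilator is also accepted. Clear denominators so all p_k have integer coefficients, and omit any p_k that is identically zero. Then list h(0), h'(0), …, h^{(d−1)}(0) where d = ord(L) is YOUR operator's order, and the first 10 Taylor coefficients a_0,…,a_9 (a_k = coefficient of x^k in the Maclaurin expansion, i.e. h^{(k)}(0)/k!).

L = (-3 - 8·x) + (-1 - 4·x - 4·x^2)·Dx  (order 1).
h: a_k = 4, -12, 26, -142/3, 147/2, -2699/30, 9157/180, 68731/420, -8443151/10080, 236126701/90720, …
ICs: h(0) = 4.

f: a_k = 4, 4, 2, 2/3, 1/6, 1/30, 1/180, 1/1260, 1/10080, 1/90720, …
Change of var in L_f (x↦r) gives L₀.
Derive L from L₀ (diff closure).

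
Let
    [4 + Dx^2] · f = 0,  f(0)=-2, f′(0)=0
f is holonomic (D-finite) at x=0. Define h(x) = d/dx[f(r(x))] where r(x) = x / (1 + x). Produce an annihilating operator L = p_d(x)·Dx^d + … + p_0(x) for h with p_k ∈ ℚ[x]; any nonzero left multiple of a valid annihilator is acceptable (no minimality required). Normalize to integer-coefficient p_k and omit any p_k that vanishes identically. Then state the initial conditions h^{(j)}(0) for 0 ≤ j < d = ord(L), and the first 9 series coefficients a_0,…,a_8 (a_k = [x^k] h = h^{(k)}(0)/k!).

f: a_k = -2, 0, 4, 0, -4/3, 0, 8/45, 0, -4/315, …
L₀ from L_f via x↦r, Dx↦r'^{-1}Dx.
Derive L from L₀ (diff closure).
L = (10 + 12·x + 6·x^2) + (6 + 18·x + 18·x^2 + 6·x^3)·Dx + (1 + 4·x + 6·x^2 + 4·x^3 + x^4)·Dx^2  (order 2).
h: a_k = 0, 8, -24, 128/3, -160/3, 616/15, 56/5, -37664/315, 10336/35, …
ICs: h(0) = 0, h′(0) = 8.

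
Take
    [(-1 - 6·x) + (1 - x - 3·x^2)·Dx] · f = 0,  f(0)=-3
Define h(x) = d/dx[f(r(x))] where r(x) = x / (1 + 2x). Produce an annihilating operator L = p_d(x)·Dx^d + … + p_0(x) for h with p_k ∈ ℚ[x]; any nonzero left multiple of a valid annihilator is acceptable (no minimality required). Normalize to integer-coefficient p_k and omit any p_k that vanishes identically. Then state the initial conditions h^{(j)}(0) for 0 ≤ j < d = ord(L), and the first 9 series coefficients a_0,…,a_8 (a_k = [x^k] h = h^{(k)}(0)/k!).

L = (4 + 6·x + 30·x^2 + 32·x^3) + (-1 - 13·x - 45·x^2 - 38·x^3 + 16·x^4)·Dx  (order 1).
h: a_k = -3, -12, 45, -204, 840, -3330, 12831, -48432, 179955, …
ICs: h(0) = -3.

f: a_k = -3, -3, -12, -21, -57, -120, -291, -651, -1524, …
Change of var in L_f (x↦r) gives L₀.
h=h₀': d/dx-closure on L₀ ⇒ L.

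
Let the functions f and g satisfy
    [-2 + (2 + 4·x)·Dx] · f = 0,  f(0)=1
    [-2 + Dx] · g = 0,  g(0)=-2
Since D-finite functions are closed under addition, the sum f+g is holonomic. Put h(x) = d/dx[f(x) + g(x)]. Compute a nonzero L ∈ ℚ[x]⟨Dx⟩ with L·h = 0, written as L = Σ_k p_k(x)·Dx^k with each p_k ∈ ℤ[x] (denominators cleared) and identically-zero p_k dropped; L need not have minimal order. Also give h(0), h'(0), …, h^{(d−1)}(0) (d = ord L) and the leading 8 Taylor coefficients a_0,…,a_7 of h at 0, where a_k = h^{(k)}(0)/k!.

f: a_k = 1, 1, -1/2, 1/2, -5/8, 7/8, -21/16, 33/16, …
g: a_k = -2, -4, -4, -8/3, -4/3, -8/15, -8/45, -16/315, …
Sum ⇒ L₀ = lclm(L_f,L_g) in ℚ(x)⟨Dx⟩.
Differentiate: ansatz ord ≤ ord L₀ ⇒ L.
L = (-10 - 8·x) + (-1 - 16·x - 16·x^2)·Dx + (3 + 10·x + 8·x^2)·Dx^2  (order 2).
h: a_k = -3, -9, -13/2, -47/6, 41/24, -1073/120, 10139/720, -135647/5040, …
ICs: h(0) = -3, h′(0) = -9.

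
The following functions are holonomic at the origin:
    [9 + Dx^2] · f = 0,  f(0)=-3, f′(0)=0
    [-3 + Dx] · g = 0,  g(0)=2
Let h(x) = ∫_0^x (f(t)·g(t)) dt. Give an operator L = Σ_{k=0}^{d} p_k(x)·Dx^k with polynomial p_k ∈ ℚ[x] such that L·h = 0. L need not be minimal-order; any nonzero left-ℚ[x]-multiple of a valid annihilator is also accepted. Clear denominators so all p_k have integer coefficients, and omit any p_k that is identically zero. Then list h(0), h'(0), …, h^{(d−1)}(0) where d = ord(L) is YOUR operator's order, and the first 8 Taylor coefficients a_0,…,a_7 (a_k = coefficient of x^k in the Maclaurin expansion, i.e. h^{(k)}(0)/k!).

f: a_k = -3, 0, 27/2, 0, -81/8, 0, 243/80, 0, …
g: a_k = 2, 6, 9, 9, 27/4, 81/20, 81/40, 243/280, …
Sym-product of L_f,L_g gives L₀ (≤ ord 2).
h=∫h₀ ⇒ L = L₀·Dx.
L = 18·Dx - 6·Dx^2 + Dx^3  (order 3).
h: a_k = 0, -6, -9, 0, 27/2, 81/5, 81/10, 0, …
ICs: h(0) = 0, h′(0) = -6, h′′(0) = -18.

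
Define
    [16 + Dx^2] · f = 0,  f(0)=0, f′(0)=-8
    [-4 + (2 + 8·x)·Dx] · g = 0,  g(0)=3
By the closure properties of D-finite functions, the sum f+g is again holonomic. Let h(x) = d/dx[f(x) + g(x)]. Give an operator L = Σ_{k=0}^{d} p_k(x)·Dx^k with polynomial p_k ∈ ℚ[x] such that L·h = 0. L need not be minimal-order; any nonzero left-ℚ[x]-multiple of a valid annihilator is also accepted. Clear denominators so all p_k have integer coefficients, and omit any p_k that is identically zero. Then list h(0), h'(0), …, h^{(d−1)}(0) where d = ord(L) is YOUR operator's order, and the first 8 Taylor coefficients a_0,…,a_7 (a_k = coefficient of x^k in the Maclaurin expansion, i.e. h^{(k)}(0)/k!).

f: a_k = 0, -8, 0, 64/3, 0, -256/15, 0, 2048/315, …
g: a_k = 3, 6, -6, 12, -30, 84, -252, 792, …
h₀=f+g: left-lcm gives L₀, ord ≤ 3.
Differentiate: ansatz ord ≤ ord L₀ ⇒ L.
L = (-608 - 1024·x - 2048·x^2) + (-112 - 960·x - 3072·x^2 - 4096·x^3)·Dx + (-38 - 64·x - 128·x^2)·Dx^2 + (-7 - 60·x - 192·x^2 - 256·x^3)·Dx^3  (order 3).
h: a_k = -2, -12, 100, -120, 1004/3, -1512, 251528/45, -20592, …
ICs: h(0) = -2, h′(0) = -12, h′′(0) = 200.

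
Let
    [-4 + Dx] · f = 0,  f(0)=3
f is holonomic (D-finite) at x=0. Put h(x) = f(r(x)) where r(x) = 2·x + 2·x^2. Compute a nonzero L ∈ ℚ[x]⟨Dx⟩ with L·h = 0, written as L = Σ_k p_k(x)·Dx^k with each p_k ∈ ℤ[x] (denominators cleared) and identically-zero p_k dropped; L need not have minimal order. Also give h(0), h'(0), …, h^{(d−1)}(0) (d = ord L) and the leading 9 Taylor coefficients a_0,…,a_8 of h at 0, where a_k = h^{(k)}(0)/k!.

f: a_k = 3, 12, 24, 32, 32, 128/5, 256/15, 1024/105, 512/105, …
Change of var in L_f (x↦r) gives L₀.
L = (-8 - 16·x) + Dx  (order 1).
h: a_k = 3, 24, 120, 448, 1376, 18176/5, 127744/15, 378880/21, 3682816/105, …
ICs: h(0) = 3.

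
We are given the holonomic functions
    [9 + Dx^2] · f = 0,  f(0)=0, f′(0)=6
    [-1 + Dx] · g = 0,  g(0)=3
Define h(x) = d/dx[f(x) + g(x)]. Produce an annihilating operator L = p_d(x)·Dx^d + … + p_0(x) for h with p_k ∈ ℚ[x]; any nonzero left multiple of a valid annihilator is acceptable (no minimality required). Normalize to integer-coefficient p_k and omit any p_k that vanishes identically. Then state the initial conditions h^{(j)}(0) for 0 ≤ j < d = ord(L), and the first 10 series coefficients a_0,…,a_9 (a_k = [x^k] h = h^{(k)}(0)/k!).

f: a_k = 0, 6, 0, -9, 0, 81/20, 0, -243/280, 0, 243/2240, …
g: a_k = 3, 3, 3/2, 1/2, 1/8, 1/40, 1/240, 1/1680, 1/13440, 1/120960, …
f+g: L₀ = lclm(L_f,L_g), ord ≤ 2+1.
Derive L from L₀ (diff closure).
L = 9 - 9·Dx + Dx^2 - Dx^3  (order 3).
h: a_k = 9, 3, -51/2, 1/2, 163/8, 1/40, -1457/240, 1/1680, 13123/13440, 1/120960, …
ICs: h(0) = 9, h′(0) = 3, h′′(0) = -51.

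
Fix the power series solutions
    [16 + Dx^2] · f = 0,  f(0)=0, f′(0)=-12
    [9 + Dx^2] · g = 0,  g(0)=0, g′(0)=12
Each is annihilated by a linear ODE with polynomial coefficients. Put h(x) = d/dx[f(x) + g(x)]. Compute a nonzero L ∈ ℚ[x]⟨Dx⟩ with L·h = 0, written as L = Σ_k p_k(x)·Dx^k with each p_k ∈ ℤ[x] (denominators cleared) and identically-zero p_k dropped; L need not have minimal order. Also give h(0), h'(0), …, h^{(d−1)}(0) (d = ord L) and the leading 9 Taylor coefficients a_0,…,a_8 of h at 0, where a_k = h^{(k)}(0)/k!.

f: a_k = 0, -12, 0, 32, 0, -128/5, 0, 1024/105, 0, …
g: a_k = 0, 12, 0, -18, 0, 81/10, 0, -243/140, 0, …
h₀=f+g: left-lcm gives L₀, ord ≤ 4.
Derive L from L₀ (diff closure).
L = 144 + 25·Dx^2 + Dx^4  (order 4).
h: a_k = 0, 0, 42, 0, -175/2, 0, 3367/60, 0, -1685/96, …
ICs: h(0) = 0, h′(0) = 0, h′′(0) = 84, h′′′(0) = 0.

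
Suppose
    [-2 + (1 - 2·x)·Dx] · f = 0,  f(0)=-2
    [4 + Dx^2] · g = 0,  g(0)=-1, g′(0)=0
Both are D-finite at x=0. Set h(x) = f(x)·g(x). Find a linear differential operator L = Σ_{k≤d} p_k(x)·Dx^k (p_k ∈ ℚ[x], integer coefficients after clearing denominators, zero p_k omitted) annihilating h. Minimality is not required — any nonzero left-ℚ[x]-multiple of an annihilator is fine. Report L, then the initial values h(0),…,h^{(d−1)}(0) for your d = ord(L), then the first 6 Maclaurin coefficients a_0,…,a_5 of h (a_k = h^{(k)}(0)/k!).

L = (-4 + 8·x) + 4·Dx + (-1 + 2·x)·Dx^2  (order 2).
h: a_k = 2, 4, 4, 8, 52/3, 104/3, …
ICs: h(0) = 2, h′(0) = 4.

f: a_k = -2, -4, -8, -16, -32, -64, …
g: a_k = -1, 0, 2, 0, -2/3, 0, …
L₀ := L_f ⊗_s L_g (sym. prod.), ord ≤ 2.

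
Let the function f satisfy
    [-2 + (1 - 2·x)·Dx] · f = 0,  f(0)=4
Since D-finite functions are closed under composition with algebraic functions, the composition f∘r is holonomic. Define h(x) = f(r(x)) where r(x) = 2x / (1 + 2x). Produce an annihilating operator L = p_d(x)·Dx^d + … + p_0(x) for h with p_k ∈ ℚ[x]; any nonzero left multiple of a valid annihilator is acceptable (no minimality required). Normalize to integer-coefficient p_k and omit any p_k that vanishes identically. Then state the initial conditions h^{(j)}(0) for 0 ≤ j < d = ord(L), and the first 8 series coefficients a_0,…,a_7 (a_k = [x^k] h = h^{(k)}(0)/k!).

f: a_k = 4, 8, 16, 32, 64, 128, 256, 512, …
L₀ from L_f via x↦r, Dx↦r'^{-1}Dx.
L = 4 + (-1 + 4·x^2)·Dx  (order 1).
h: a_k = 4, 16, 32, 64, 128, 256, 512, 1024, …
ICs: h(0) = 4.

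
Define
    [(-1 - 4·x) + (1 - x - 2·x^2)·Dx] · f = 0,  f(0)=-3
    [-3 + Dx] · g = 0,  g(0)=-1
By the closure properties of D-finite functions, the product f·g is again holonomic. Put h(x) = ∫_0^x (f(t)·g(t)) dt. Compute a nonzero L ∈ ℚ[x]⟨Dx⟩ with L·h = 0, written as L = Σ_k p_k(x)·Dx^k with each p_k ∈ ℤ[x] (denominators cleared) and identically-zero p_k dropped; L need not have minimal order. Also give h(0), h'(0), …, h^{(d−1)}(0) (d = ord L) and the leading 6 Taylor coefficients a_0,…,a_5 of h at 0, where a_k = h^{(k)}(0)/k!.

f: a_k = -3, -3, -9, -15, -33, -63, …
g: a_k = -1, -3, -9/2, -9/2, -27/8, -81/40, …
Product ⇒ symmetric product L₀, ord ≤ 1.
Integrate: L := L₀·Dx.
L = (4 + x - 6·x^2)·Dx + (-1 + x + 2·x^2)·Dx^2  (order 2).
h: a_k = 0, 3, 6, 21/2, 69/4, 1137/40, …
ICs: h(0) = 0, h′(0) = 3.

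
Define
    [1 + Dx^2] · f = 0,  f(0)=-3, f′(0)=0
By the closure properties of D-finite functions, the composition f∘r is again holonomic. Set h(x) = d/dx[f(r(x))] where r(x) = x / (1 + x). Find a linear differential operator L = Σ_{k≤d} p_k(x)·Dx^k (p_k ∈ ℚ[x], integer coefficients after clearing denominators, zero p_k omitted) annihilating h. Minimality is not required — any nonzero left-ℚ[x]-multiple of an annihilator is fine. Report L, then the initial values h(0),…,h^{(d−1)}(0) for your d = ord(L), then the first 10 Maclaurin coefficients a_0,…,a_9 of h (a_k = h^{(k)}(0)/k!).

L = (7 + 12·x + 6·x^2) + (6 + 18·x + 18·x^2 + 6·x^3)·Dx + (1 + 4·x + 6·x^2 + 4·x^3 + x^4)·Dx^2  (order 2).
h: a_k = 0, 3, -9, 35/2, -55/2, 1501/40, -1827/40, 16699/336, -26373/560, 4260601/120960, …
ICs: h(0) = 0, h′(0) = 3.

f: a_k = -3, 0, 3/2, 0, -1/8, 0, 1/240, 0, -1/13440, 0, …
L₀ from L_f via x↦r, Dx↦r'^{-1}Dx.
Derive L from L₀ (diff closure).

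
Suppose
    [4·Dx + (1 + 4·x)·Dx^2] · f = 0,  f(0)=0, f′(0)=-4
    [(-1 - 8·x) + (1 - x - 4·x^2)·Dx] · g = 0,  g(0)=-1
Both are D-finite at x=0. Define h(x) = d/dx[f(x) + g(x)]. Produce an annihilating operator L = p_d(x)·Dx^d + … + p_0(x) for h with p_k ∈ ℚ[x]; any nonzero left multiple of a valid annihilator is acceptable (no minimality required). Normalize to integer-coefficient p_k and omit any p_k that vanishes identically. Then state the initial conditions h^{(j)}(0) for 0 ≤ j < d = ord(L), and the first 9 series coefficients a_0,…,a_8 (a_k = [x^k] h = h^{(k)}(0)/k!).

L = (-268 - 1616·x - 5504·x^2 - 4608·x^3 - 6144·x^4) + (-11 - 360·x - 3008·x^2 - 7680·x^3 - 9472·x^4 - 10240·x^5)·Dx + (7 + 67·x + 154·x^2 - 136·x^3 - 928·x^4 - 2176·x^5 - 2048·x^6)·Dx^2  (order 2).
h: a_k = -5, 6, -91, 140, -1349, 3010, -19471, 56216, -288505, …
ICs: h(0) = -5, h′(0) = 6.

f: a_k = 0, -4, 8, -64/3, 64, -1024/5, 2048/3, -16384/7, 8192, …
g: a_k = -1, -1, -5, -9, -29, -65, -181, -441, -1165, …
f+g: L₀ = lclm(L_f,L_g), ord ≤ 2+1.
Derive L from L₀ (diff closure).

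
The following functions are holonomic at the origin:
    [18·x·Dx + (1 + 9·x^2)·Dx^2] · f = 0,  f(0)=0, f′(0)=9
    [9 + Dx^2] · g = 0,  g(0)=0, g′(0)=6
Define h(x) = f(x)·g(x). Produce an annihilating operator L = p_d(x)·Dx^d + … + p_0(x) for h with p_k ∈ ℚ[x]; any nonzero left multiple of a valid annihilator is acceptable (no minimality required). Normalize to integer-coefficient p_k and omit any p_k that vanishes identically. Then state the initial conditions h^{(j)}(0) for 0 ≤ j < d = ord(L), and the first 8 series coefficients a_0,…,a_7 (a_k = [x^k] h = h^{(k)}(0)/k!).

L = (810 + 18954·x^2 + 72171·x^4 + 236196·x^6 + 531441·x^8) + (972·x + 14580·x^3 + 78732·x^5 + 236196·x^7)·Dx + (108 + 2592·x^2 + 13122·x^4 + 52488·x^6 + 118098·x^8)·Dx^2 + (108·x + 1620·x^3 + 8748·x^5 + 26244·x^7)·Dx^3 + (2 + 54·x^2 + 567·x^4 + 2916·x^6 + 6561·x^8)·Dx^4  (order 4).
h: a_k = 0, 0, 54, 0, -243, 0, 4617/4, 0, …
ICs: h(0) = 0, h′(0) = 0, h′′(0) = 108, h′′′(0) = 0.

f: a_k = 0, 9, 0, -27, 0, 729/5, 0, -6561/7, …
g: a_k = 0, 6, 0, -9, 0, 81/20, 0, -243/280, …
Sym-product of L_f,L_g gives L₀ (≤ ord 4).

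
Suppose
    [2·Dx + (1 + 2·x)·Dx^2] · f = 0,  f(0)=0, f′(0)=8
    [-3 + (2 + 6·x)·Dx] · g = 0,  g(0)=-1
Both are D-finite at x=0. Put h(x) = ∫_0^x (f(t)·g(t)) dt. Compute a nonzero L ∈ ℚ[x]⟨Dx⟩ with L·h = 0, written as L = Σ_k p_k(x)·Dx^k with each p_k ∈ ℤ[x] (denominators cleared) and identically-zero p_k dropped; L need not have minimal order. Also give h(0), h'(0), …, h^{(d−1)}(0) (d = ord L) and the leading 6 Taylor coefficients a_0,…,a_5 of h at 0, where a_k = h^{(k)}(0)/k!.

f: a_k = 0, 8, -8, 32/3, -16, 128/5, …
g: a_k = -1, -3/2, 9/8, -27/16, 405/128, -1701/256, …
Sym-product of L_f,L_g gives L₀ (≤ ord 2).
h=∫₀ˣh₀: take L = L₀·Dx.
L = (15 + 18·x)·Dx + (-4 - 12·x)·Dx^2 + (4 + 32·x + 84·x^2 + 72·x^3)·Dx^3  (order 3).
h: a_k = 0, 0, -4, -4/3, 31/12, -9/2, …
ICs: h(0) = 0, h′(0) = 0, h′′(0) = -8.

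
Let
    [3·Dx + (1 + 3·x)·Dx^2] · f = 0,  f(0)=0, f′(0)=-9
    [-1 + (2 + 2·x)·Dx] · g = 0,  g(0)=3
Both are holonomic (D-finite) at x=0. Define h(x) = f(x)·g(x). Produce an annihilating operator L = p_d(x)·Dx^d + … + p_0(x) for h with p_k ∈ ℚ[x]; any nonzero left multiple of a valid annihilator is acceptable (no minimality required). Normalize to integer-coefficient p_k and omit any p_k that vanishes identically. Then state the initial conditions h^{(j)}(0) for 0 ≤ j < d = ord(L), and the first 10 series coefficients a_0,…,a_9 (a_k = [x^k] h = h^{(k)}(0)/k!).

L = (-3 + 3·x) + (8 + 8·x)·Dx + (4 + 20·x + 28·x^2 + 12·x^3)·Dx^2  (order 2).
h: a_k = 0, -27, 27, -459/8, 135, -212841/640, 540567/640, -78640713/35840, 103946247/17920, -3566309391/229376, …
ICs: h(0) = 0, h′(0) = -27.

f: a_k = 0, -9, 27/2, -27, 243/4, -729/5, 729/2, -6561/7, 19683/8, -6561, …
g: a_k = 3, 3/2, -3/8, 3/16, -15/128, 21/256, -63/1024, 99/2048, -1287/32768, 2145/65536, …
f·g: L₀ = L_f ⊗_s L_g, ord ≤ 2·1.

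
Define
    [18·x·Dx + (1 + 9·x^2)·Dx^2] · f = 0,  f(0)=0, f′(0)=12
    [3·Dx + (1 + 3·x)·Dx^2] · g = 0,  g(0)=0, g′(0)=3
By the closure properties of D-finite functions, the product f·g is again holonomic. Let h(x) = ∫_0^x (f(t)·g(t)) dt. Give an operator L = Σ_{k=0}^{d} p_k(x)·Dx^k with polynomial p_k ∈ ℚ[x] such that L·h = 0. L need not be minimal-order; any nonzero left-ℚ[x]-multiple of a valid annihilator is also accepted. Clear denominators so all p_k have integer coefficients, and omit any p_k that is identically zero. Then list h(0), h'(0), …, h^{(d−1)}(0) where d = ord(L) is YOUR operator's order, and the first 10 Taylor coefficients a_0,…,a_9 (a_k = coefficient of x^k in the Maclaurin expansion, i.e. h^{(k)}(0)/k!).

f: a_k = 0, 12, 0, -36, 0, 972/5, 0, -8748/7, 0, 8748, …
g: a_k = 0, 3, -9/2, 9, -81/4, 243/5, -243/2, 2187/7, -6561/8, 2187, …
Sym-product of L_f,L_g gives L₀ (≤ ord 4).
∫: right-multiply L₀ by Dx.
L = (648 + 3564·x + 19440·x^2 + 113724·x^3 + 262440·x^4 + 341172·x^5 + 236196·x^7)·Dx^2 + (162 + 3348·x + 24948·x^2 + 117612·x^3 + 396576·x^4 + 813564·x^5 + 918540·x^6 + 236196·x^7 + 826686·x^8)·Dx^3 + (36 + 576·x + 5184·x^2 + 25272·x^3 + 87480·x^4 + 227448·x^5 + 419904·x^6 + 472392·x^7 + 236196·x^8 + 472392·x^9)·Dx^4 + (5 + 54·x + 333·x^2 + 1512·x^3 + 5346·x^4 + 14580·x^5 + 30618·x^6 + 52488·x^7 + 59049·x^8 + 39366·x^9 + 59049·x^10)·Dx^5  (order 5).
h: a_k = 0, 0, 0, 12, -27/2, 0, -27/2, 4212/35, -8019/40, 0, …
ICs: h(0) = 0, h′(0) = 0, h′′(0) = 0, h′′′(0) = 72, h′′′′(0) = -324.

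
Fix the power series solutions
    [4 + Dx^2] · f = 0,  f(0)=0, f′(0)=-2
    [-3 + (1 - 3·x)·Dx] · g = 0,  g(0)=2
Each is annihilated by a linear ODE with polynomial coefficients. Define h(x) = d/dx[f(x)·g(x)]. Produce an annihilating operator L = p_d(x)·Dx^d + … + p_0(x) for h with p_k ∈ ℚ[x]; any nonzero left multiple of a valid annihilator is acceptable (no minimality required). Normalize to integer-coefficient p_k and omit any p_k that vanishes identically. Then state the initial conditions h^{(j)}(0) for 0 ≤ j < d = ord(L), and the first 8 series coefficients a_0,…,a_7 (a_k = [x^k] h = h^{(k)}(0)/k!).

f: a_k = 0, -2, 0, 4/3, 0, -4/15, 0, 8/315, …
g: a_k = 2, 6, 18, 54, 162, 486, 1458, 4374, …
h₀=f·g: eliminate ⇒ L₀, order ≤ 2·1.
h=h₀': d/dx-closure on L₀ ⇒ L.
L = (-14 - 24·x + 36·x^2) + (-6 + 18·x)·Dx + (1 - 6·x + 9·x^2)·Dx^2  (order 2).
h: a_k = -4, -24, -100, -400, -4508/3, -27048/5, -851996/45, -6815968/105, …
ICs: h(0) = -4, h′(0) = -24.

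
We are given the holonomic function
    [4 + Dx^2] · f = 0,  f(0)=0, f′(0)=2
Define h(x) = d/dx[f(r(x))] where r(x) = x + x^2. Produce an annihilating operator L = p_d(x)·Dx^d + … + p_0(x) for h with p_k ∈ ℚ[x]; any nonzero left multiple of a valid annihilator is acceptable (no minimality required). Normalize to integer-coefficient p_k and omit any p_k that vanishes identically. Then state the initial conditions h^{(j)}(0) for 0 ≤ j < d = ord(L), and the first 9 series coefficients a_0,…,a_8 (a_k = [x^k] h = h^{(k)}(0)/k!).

f: a_k = 0, 2, 0, -4/3, 0, 4/15, 0, -8/315, 0, …
h₀=f(r): pull back L_f along r ⇒ L₀.
h=h₀': d/dx-closure on L₀ ⇒ L.
L = (16 + 32·x + 96·x^2 + 128·x^3 + 64·x^4) + (-6 - 12·x)·Dx + (1 + 4·x + 4·x^2)·Dx^2  (order 2).
h: a_k = 2, 4, -4, -16, -56/3, 0, 832/45, 896/45, 2272/315, …
ICs: h(0) = 2, h′(0) = 4.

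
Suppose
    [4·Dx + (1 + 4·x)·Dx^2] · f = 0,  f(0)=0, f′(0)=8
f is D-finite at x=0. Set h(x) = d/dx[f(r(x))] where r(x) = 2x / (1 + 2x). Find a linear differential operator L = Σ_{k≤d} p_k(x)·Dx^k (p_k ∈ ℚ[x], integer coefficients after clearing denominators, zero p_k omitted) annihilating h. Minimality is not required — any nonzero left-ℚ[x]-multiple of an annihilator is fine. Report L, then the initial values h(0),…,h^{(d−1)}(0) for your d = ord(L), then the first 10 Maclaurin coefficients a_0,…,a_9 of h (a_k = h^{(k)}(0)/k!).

f: a_k = 0, 8, -16, 128/3, -128, 2048/5, -4096/3, 32768/7, -16384, 524288/9, …
h₀=f(r): pull back L_f along r ⇒ L₀.
h=h₀': d/dx-closure on L₀ ⇒ L.
L = (12 + 40·x) + (1 + 12·x + 20·x^2)·Dx  (order 1).
h: a_k = 16, -192, 1984, -19968, 199936, -1999872, 19999744, -199999488, 1999998976, -19999997952, …
ICs: h(0) = 16.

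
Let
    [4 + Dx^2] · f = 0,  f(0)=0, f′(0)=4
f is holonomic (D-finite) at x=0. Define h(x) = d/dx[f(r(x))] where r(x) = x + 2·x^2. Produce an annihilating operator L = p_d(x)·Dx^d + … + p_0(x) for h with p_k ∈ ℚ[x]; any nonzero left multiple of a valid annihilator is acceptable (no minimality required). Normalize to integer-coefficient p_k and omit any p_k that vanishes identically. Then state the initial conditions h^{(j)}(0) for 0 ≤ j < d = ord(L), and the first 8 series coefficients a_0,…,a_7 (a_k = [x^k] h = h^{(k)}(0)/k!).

f: a_k = 0, 4, 0, -8/3, 0, 8/15, 0, -16/315, …
Change of var in L_f (x↦r) gives L₀.
h₀' ⇒ L via d/dx closure of L₀.
L = (52 + 64·x + 384·x^2 + 1024·x^3 + 1024·x^4) + (-12 - 48·x)·Dx + (1 + 8·x + 16·x^2)·Dx^2  (order 2).
h: a_k = 4, 16, -8, -64, -472/3, -96, 6704/45, 15104/45, …
ICs: h(0) = 4, h′(0) = 16.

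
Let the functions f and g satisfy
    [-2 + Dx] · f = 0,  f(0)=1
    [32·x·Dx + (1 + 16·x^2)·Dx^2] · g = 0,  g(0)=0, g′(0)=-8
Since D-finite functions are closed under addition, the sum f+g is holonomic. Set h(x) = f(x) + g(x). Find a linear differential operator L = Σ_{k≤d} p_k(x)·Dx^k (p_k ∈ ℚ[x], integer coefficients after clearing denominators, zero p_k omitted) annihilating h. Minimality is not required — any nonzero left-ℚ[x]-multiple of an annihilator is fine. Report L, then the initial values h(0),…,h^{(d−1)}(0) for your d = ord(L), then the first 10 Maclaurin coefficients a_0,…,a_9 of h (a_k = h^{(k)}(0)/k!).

f: a_k = 1, 2, 2, 4/3, 2/3, 4/15, 4/45, 8/315, 2/315, 4/2835, …
g: a_k = 0, -8, 0, 128/3, 0, -2048/5, 0, 32768/7, 0, -524288/9, …
L₀ := lclm(L_f,L_g); ord L₀ ≤ 1+2.
L = (32 - 64·x - 1536·x^2 - 1024·x^3)·Dx + (-18 + 704·x^2 - 512·x^4)·Dx^2 + (1 + 16·x + 32·x^2 + 256·x^3 + 256·x^4)·Dx^3  (order 3).
h: a_k = 1, -6, 2, 44, 2/3, -1228/3, 4/45, 1474568/315, 2/315, -165150716/2835, …
ICs: h(0) = 1, h′(0) = -6, h′′(0) = 4.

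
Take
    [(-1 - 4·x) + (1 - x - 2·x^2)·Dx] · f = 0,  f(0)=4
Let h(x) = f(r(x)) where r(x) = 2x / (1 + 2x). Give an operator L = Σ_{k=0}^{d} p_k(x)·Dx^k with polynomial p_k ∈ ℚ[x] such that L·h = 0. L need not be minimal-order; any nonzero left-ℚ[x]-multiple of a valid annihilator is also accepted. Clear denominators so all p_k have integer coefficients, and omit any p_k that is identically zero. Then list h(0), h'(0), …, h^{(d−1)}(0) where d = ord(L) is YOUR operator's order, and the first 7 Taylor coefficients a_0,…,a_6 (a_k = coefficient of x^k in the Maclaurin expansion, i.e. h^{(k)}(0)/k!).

f: a_k = 4, 4, 12, 20, 44, 84, 172, …
f∘r: x↦r, Dx↦Dx/r' in L_f ⇒ L₀.
L = (2 + 20·x) + (-1 - 4·x + 4·x^2 + 16·x^3)·Dx  (order 1).
h: a_k = 4, 8, 32, 0, 256, -512, 3072, …
ICs: h(0) = 4.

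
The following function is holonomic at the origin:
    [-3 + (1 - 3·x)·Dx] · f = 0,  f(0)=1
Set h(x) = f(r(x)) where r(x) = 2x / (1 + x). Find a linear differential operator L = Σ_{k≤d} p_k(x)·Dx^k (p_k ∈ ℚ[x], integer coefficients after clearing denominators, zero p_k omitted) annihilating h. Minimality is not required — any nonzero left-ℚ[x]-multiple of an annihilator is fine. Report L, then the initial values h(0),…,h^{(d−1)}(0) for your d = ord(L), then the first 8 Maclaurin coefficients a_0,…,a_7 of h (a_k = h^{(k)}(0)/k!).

L = 6 + (-1 + 4·x + 5·x^2)·Dx  (order 1).
h: a_k = 1, 6, 30, 150, 750, 3750, 18750, 93750, …
ICs: h(0) = 1.

f: a_k = 1, 3, 9, 27, 81, 243, 729, 2187, …
f∘r: x↦r, Dx↦Dx/r' in L_f ⇒ L₀.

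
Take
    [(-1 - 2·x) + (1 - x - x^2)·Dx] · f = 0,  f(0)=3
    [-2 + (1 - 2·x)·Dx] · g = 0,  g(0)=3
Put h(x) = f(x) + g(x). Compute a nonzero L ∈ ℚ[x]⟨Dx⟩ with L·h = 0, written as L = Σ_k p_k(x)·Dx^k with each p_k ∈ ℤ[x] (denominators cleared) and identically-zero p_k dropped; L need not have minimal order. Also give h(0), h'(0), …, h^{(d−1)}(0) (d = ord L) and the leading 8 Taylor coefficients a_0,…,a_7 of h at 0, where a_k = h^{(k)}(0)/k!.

f: a_k = 3, 3, 6, 9, 15, 24, 39, 63, …
g: a_k = 3, 6, 12, 24, 48, 96, 192, 384, …
L₀ := lclm(L_f,L_g); ord L₀ ≤ 1+1.
L = (-12·x + 12·x^2 - 8·x^3) + (4 - 6·x - 6·x^2 + 16·x^3 - 16·x^4)·Dx + (-1 + 5·x - 9·x^2 + 6·x^3 + 2·x^4 - 4·x^5)·Dx^2  (order 2).
h: a_k = 6, 9, 18, 33, 63, 120, 231, 447, …
ICs: h(0) = 6, h′(0) = 9.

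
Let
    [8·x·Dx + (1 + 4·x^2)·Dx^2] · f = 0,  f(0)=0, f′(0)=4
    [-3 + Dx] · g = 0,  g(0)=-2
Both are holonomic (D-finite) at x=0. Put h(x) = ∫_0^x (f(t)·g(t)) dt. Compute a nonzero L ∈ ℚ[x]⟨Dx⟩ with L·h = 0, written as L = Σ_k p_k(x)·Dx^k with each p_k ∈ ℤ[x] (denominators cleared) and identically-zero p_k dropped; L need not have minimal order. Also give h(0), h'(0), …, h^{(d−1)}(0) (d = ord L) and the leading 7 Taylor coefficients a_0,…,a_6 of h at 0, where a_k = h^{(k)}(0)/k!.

f: a_k = 0, 4, 0, -16/3, 0, 64/5, 0, …
g: a_k = -2, -6, -9, -9, -27/4, -81/20, -81/40, …
h₀=f·g: eliminate ⇒ L₀, order ≤ 2·1.
Integrate: L := L₀·Dx.
L = (9 - 24·x + 36·x^2)·Dx + (-6 + 8·x - 24·x^2)·Dx^2 + (1 + 4·x^2)·Dx^3  (order 3).
h: a_k = 0, 0, -4, -8, -19/3, -4/5, -23/30, …
ICs: h(0) = 0, h′(0) = 0, h′′(0) = -8.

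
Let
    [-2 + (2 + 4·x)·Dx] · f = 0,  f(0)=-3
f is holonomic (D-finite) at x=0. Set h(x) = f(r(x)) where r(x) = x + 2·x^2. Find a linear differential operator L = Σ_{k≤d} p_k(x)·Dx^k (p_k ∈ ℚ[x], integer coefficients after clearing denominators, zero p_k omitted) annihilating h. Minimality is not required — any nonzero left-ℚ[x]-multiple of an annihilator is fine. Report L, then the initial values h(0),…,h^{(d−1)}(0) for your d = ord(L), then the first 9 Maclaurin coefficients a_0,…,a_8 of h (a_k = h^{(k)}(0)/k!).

L = (-1 - 4·x) + (1 + 2·x + 4·x^2)·Dx  (order 1).
h: a_k = -3, -3, -9/2, 9/2, -9/8, -45/8, 171/16, -63/16, -2601/128, …
ICs: h(0) = -3.

f: a_k = -3, -3, 3/2, -3/2, 15/8, -21/8, 63/16, -99/16, 1287/128, …
f∘r: x↦r, Dx↦Dx/r' in L_f ⇒ L₀.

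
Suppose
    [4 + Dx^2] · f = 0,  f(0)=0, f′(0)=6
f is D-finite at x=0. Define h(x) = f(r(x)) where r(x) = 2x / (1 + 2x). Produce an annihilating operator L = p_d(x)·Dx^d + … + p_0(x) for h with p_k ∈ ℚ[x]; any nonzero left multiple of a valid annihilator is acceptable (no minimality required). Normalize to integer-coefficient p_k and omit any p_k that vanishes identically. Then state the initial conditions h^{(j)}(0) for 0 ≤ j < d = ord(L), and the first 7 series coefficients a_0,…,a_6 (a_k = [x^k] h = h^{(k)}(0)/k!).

L = 16 + (4 + 24·x + 48·x^2 + 32·x^3)·Dx + (1 + 8·x + 24·x^2 + 32·x^3 + 16·x^4)·Dx^2  (order 2).
h: a_k = 0, 12, -24, 16, 96, -2752/5, 1920, …
ICs: h(0) = 0, h′(0) = 12.

f: a_k = 0, 6, 0, -4, 0, 4/5, 0, …
f∘r: x↦r, Dx↦Dx/r' in L_f ⇒ L₀.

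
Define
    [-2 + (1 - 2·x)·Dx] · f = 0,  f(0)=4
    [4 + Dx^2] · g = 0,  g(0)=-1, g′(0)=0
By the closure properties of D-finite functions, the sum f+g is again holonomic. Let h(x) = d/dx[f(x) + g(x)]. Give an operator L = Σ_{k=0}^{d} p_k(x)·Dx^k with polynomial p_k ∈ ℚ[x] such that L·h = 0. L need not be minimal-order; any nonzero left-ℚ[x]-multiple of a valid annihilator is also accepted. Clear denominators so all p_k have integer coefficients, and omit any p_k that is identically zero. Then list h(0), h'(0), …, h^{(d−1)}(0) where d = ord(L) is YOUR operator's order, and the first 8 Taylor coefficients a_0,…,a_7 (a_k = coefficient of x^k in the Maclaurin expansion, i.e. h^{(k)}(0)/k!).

L = (208 - 64·x + 64·x^2) + (-28 + 72·x - 48·x^2 + 32·x^3)·Dx + (52 - 16·x + 16·x^2)·Dx^2 + (-7 + 18·x - 12·x^2 + 8·x^3)·Dx^3  (order 3).
h: a_k = 8, 36, 96, 760/3, 640, 23048/15, 3584, 2580464/315, …
ICs: h(0) = 8, h′(0) = 36, h′′(0) = 192.

f: a_k = 4, 8, 16, 32, 64, 128, 256, 512, …
g: a_k = -1, 0, 2, 0, -2/3, 0, 4/45, 0, …
Weyl lclm of L_f,L_g ⇒ L₀ (ord ≤ 3).
h₀' ⇒ L via d/dx closure of L₀.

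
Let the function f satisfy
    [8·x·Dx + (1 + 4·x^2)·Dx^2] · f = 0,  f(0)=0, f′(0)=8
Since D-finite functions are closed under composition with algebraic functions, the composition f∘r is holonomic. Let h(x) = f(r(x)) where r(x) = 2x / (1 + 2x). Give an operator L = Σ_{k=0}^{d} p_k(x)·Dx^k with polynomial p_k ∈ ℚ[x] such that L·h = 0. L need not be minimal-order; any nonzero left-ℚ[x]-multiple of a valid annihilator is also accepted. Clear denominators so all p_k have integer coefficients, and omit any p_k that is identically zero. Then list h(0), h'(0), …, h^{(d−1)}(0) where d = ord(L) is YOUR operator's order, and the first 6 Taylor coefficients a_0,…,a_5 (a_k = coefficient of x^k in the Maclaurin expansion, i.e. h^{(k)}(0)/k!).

L = (4 + 40·x)·Dx + (1 + 4·x + 20·x^2)·Dx^2  (order 2).
h: a_k = 0, 16, -32, -64/3, 384, -4864/5, …
ICs: h(0) = 0, h′(0) = 16.

f: a_k = 0, 8, 0, -32/3, 0, 128/5, …
Change of var in L_f (x↦r) gives L₀.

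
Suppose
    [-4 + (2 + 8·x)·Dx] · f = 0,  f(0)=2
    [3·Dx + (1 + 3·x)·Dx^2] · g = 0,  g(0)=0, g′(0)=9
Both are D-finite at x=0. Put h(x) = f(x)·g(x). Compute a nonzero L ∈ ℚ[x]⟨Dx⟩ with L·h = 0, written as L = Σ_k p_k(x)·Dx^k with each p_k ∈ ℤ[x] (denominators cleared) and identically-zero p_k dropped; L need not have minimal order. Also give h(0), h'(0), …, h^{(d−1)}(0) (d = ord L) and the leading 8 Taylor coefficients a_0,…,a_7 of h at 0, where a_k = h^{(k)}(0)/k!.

L = (6 + 12·x) + (-1 - 4·x)·Dx + (1 + 11·x + 40·x^2 + 48·x^3)·Dx^2  (order 2).
h: a_k = 0, 18, 9, -36, 225/2, -1737/5, 5436/5, -121122/35, …
ICs: h(0) = 0, h′(0) = 18.

f: a_k = 2, 4, -4, 8, -20, 56, -168, 528, …
g: a_k = 0, 9, -27/2, 27, -243/4, 729/5, -729/2, 6561/7, …
Product ⇒ symmetric product L₀, ord ≤ 2.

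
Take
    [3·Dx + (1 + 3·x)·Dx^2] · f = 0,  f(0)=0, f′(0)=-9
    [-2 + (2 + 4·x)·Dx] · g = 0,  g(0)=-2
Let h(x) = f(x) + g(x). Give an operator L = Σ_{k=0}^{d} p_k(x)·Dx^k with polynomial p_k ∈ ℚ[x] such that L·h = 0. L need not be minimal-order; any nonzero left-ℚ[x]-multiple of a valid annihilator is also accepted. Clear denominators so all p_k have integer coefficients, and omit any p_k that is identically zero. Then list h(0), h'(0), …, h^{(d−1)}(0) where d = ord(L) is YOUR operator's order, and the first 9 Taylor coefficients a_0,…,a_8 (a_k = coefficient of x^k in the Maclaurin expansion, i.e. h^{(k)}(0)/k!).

L = (18 + 18·x)·Dx + (30 + 108·x + 90·x^2)·Dx^2 + (4 + 26·x + 54·x^2 + 36·x^3)·Dx^3  (order 3).
h: a_k = -2, -11, 29/2, -28, 62, -2951/20, 2937/8, -52719/56, 157893/64, …
ICs: h(0) = -2, h′(0) = -11, h′′(0) = 29.

f: a_k = 0, -9, 27/2, -27, 243/4, -729/5, 729/2, -6561/7, 19683/8, …
g: a_k = -2, -2, 1, -1, 5/4, -7/4, 21/8, -33/8, 429/64, …
h₀=f+g: left-lcm gives L₀, ord ≤ 3.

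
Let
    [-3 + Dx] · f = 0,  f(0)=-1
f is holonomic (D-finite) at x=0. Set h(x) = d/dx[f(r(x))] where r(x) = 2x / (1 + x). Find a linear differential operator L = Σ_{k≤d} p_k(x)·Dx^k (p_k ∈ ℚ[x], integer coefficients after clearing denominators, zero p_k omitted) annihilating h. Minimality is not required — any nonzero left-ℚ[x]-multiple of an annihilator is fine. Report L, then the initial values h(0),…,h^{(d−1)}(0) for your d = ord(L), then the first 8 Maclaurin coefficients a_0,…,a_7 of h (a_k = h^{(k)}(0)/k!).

L = (4 - 2·x) + (-1 - 2·x - x^2)·Dx  (order 1).
h: a_k = -6, -24, -18, 24, 6, -144/5, 114/5, 96/35, …
ICs: h(0) = -6.

f: a_k = -1, -3, -9/2, -9/2, -27/8, -81/40, -81/80, -243/560, …
L₀ from L_f via x↦r, Dx↦r'^{-1}Dx.
Derive L from L₀ (diff closure).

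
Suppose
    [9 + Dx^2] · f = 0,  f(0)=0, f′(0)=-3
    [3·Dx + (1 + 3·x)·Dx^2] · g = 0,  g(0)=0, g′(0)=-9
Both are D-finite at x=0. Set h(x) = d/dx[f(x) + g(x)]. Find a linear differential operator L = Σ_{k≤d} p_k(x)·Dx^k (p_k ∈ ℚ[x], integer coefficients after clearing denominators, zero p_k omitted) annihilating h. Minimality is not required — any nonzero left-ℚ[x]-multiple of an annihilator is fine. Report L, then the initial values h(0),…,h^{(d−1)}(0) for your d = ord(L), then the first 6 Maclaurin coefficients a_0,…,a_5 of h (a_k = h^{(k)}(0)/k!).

L = (63 + 54·x + 81·x^2) + (9 + 45·x + 81·x^2 + 81·x^3)·Dx + (7 + 6·x + 9·x^2)·Dx^2 + (1 + 5·x + 9·x^2 + 9·x^3)·Dx^3  (order 3).
h: a_k = -12, 27, -135/2, 243, -5913/8, 2187, …
ICs: h(0) = -12, h′(0) = 27, h′′(0) = -135.

f: a_k = 0, -3, 0, 9/2, 0, -81/40, …
g: a_k = 0, -9, 27/2, -27, 243/4, -729/5, …
f+g: L₀ = lclm(L_f,L_g), ord ≤ 2+2.
h₀' ⇒ L via d/dx closure of L₀.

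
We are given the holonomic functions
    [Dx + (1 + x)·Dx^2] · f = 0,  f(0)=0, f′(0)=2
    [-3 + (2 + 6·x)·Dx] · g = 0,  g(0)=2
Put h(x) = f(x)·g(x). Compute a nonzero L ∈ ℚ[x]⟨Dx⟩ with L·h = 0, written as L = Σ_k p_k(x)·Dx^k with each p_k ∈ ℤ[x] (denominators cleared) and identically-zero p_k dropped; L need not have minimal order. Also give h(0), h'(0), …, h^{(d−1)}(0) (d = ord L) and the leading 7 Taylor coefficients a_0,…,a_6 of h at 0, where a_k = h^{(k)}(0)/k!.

L = (21 + 9·x) + (-8 - 24·x)·Dx + (4 + 28·x + 60·x^2 + 36·x^3)·Dx^2  (order 2).
h: a_k = 0, 4, 4, -37/6, 10, -2917/160, 17671/480, …
ICs: h(0) = 0, h′(0) = 4.

f: a_k = 0, 2, -1, 2/3, -1/2, 2/5, -1/3, …
g: a_k = 2, 3, -9/4, 27/8, -405/64, 1701/128, -15309/512, …
Product ⇒ symmetric product L₀, ord ≤ 2.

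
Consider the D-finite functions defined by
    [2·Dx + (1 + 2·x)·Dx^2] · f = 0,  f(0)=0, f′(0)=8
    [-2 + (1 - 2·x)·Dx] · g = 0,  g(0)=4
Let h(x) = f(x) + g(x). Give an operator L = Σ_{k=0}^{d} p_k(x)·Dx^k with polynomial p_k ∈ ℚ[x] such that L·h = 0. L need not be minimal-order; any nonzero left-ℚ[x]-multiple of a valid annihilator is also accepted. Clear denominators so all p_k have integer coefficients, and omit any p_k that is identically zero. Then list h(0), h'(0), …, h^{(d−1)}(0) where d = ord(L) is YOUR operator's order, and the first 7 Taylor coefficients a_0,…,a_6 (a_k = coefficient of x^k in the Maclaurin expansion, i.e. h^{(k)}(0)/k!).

f: a_k = 0, 8, -8, 32/3, -16, 128/5, -128/3, …
g: a_k = 4, 8, 16, 32, 64, 128, 256, …
f+g: L₀ = lclm(L_f,L_g), ord ≤ 2+1.
L = (-40 - 16·x)·Dx + (-8 - 64·x - 32·x^2)·Dx^2 + (3 + 2·x - 12·x^2 - 8·x^3)·Dx^3  (order 3).
h: a_k = 4, 16, 8, 128/3, 48, 768/5, 640/3, …
ICs: h(0) = 4, h′(0) = 16, h′′(0) = 16.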